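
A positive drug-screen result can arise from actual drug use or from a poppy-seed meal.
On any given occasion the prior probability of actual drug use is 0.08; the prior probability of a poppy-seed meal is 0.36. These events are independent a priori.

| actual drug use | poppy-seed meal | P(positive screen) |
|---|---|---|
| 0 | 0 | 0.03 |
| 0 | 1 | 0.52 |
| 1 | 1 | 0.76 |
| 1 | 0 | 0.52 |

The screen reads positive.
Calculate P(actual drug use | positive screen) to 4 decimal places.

P(actual drug use | positive screen) ≈ 0.2035

P(positive screen) = 0.03×0.92×0.64 + 0.52×0.92×0.36 + 0.52×0.08×0.64 + 0.76×0.08×0.36 = 0.017664 + 0.172224 + 0.026624 + 0.021888 = 0.238400
Of this, 0.048512 comes from 0.026624 + 0.021888 (the actual drug use=true cases).
So P(actual drug use | positive screen) = 0.048512/0.238400 ≈ 0.2035.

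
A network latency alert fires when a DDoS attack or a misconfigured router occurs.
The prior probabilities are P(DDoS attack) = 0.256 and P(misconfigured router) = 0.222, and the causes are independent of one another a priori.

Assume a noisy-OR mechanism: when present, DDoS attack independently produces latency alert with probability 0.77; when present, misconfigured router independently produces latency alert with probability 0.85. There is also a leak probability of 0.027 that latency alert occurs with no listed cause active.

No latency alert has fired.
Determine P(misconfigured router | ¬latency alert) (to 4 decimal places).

Under noisy-OR, P(latency alert | causes) = 1 − (1−0.027)·∏(1−qᵢ) over the active causes.
For the numerator, keep only misconfigured router=true terms: 0.024106 + 0.001908 = 0.026014
Denominator P(¬latency alert): 0.973×0.744×0.778 + 0.14595×0.744×0.222 + 0.22379×0.256×0.778 + 0.033569×0.256×0.222 = 0.633790
P(misconfigured router | ¬latency alert) = 0.026014/0.633790 ≈ 0.0410

P(misconfigured router | ¬latency alert) ≈ 0.0410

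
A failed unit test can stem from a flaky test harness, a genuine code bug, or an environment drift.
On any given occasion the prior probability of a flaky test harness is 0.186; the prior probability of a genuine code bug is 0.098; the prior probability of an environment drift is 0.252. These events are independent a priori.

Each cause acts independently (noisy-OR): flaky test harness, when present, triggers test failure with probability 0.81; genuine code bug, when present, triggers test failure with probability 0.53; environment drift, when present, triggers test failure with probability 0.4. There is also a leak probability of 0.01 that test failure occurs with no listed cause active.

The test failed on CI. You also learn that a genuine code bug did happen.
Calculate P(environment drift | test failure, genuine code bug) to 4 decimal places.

P(environment drift | test failure, genuine code bug) ≈ 0.2982

Under noisy-OR, P(test failure | causes) = 1 − (1−0.01)·∏(1−qᵢ) over the active causes.
P(test failure | genuine code bug) = 0.5347·0.814·0.748 + 0.72082·0.814·0.252 + 0.911593·0.186·0.748 + 0.946956·0.186·0.252 = 0.325564 + 0.147860 + 0.126828 + 0.044386 = 0.644638
The environment drift-present share is 0.147860 + 0.044386 = 0.192246.
P(environment drift | test failure, genuine code bug) = 0.192246 / 0.644638 ≈ 0.2982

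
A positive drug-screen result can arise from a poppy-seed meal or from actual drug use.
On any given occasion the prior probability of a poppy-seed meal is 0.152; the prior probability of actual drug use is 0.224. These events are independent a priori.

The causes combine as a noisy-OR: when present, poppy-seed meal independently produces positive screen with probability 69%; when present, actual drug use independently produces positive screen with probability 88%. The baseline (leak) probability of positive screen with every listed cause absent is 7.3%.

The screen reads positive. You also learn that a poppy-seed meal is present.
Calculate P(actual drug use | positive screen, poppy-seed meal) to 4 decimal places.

Under noisy-OR, P(positive screen | causes) = 1 − (1−0.073)·∏(1−qᵢ) over the active causes.
Weight on actual drug use=true, given the evidence: 0.965516*0.224 = 0.216276
Denominator P(positive screen | poppy-seed meal): 0.71263*0.776 + 0.965516*0.224 = 0.769277
Posterior = 0.216276 / 0.769277 ≈ 0.2811

P(actual drug use | positive screen, poppy-seed meal) ≈ 0.2811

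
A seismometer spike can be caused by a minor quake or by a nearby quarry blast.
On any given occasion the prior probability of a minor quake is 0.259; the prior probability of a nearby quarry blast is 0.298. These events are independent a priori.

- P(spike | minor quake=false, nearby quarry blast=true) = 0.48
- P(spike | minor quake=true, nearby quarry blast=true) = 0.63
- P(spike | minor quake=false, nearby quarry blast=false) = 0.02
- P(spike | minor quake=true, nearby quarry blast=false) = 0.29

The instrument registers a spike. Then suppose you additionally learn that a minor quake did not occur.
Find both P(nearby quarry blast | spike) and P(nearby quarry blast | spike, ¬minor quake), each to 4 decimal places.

P(nearby quarry blast | spike) ≈ 0.7101; P(nearby quarry blast | spike, ¬minor quake) ≈ 0.9106

Weight on nearby quarry blast=true, given the evidence: 0.105993 + 0.048625 = 0.154618
Denominator P(spike): 0.02*0.741*0.702 + 0.48*0.741*0.298 + 0.29*0.259*0.702 + 0.63*0.259*0.298 = 0.217749
Posterior = 0.154618 / 0.217749 ≈ 0.7101

Now condition on the additional information:
By total probability over both values of nearby quarry blast:
  P(spike | ¬minor quake) = 0.02·0.702 + 0.48·0.298
        = 0.014040 + 0.143040 = 0.157080
Keeping only the nearby quarry blast-present terms gives 0.143040, so
  P(nearby quarry blast | spike, ¬minor quake) = 0.143040 / 0.157080 ≈ 0.9106
Ruling out minor quake raises the posterior on nearby quarry blast — the flip side of explaining away.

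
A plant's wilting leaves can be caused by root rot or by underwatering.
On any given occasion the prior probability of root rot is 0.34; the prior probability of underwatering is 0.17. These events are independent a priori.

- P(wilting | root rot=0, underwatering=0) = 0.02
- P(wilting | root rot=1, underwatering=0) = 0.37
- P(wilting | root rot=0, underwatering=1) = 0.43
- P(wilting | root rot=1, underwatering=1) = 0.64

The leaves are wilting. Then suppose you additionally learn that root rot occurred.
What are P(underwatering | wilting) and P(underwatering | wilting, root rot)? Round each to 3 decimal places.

P(underwatering | wilting) ≈ 0.425; P(underwatering | wilting, root rot) ≈ 0.262

P(wilting) = 0.02*0.66*0.83 + 0.43*0.66*0.17 + 0.37*0.34*0.83 + 0.64*0.34*0.17 = 0.010956 + 0.048246 + 0.104414 + 0.036992 = 0.200608
Of this, 0.085238 comes from 0.048246 + 0.036992 (the underwatering=true cases).
So P(underwatering | wilting) = 0.085238/0.200608 ≈ 0.425.

Now also conditioning on root rot=true:
P(wilting | root rot) = 0.37·0.83 + 0.64·0.17 = 0.307100 + 0.108800 = 0.415900
The underwatering-present share is 0.64·0.17 = 0.108800.
Hence the posterior is 0.108800/0.415900 ≈ 0.262.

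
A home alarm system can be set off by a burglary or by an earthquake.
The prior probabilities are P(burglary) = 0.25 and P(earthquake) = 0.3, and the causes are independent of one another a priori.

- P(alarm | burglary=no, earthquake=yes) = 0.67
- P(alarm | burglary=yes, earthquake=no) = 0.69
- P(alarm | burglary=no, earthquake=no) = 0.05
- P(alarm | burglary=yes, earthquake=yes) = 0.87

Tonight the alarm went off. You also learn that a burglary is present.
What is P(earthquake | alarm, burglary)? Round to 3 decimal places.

Numerator (weight on configurations with earthquake): 0.87·0.3 = 0.261000
The normalizing constant is 0.69·0.7 + 0.87·0.3 = 0.744000
Posterior = 0.261000 / 0.744000 ≈ 0.351

P(earthquake | alarm, burglary) ≈ 0.351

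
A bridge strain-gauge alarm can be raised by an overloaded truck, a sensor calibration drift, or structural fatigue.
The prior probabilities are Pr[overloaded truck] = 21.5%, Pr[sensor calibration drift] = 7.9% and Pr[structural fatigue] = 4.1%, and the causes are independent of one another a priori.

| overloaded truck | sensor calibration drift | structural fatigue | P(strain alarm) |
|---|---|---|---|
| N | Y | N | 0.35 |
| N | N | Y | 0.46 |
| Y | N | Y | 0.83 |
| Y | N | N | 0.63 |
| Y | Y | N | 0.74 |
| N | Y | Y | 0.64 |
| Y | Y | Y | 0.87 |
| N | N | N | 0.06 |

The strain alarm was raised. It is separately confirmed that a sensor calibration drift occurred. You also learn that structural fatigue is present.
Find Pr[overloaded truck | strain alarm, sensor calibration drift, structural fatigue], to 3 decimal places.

By total probability over both values of overloaded truck:
  P(strain alarm | sensor calibration drift, structural fatigue) = 0.64*0.785 + 0.87*0.215
        = 0.502400 + 0.187050 = 0.689450
Keeping only the overloaded truck-present terms gives 0.187050, so
  P(overloaded truck | strain alarm, sensor calibration drift, structural fatigue) = 0.187050 / 0.689450 ≈ 0.271

Pr[overloaded truck | strain alarm, sensor calibration drift, structural fatigue] ≈ 0.271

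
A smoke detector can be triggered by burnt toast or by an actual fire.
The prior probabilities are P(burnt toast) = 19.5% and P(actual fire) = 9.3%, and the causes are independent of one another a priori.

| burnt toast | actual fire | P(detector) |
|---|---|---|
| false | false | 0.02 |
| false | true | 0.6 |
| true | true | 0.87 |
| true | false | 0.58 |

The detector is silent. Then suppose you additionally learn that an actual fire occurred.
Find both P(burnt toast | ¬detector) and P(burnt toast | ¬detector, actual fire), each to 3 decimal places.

Enumerate the 4 (burnt toast, actual fire) configurations and weight by the priors:
  P(¬detector) = 0.98×0.805×0.907 + 0.4×0.805×0.093 + 0.42×0.195×0.907 + 0.13×0.195×0.093
        = 0.715532 + 0.029946 + 0.074283 + 0.002358 = 0.822119
Configurations with burnt toast contribute 0.076641, so
  P(burnt toast | ¬detector) = 0.076641 / 0.822119 ≈ 0.093

Now condition on the additional information:
Weight on burnt toast=true, given the evidence: 0.13×0.195 = 0.025350
Normalizer over all consistent configurations: 0.4×0.805 + 0.13×0.195 = 0.347350
Posterior = 0.025350 / 0.347350 ≈ 0.073

P(burnt toast | ¬detector) ≈ 0.093; P(burnt toast | ¬detector, actual fire) ≈ 0.073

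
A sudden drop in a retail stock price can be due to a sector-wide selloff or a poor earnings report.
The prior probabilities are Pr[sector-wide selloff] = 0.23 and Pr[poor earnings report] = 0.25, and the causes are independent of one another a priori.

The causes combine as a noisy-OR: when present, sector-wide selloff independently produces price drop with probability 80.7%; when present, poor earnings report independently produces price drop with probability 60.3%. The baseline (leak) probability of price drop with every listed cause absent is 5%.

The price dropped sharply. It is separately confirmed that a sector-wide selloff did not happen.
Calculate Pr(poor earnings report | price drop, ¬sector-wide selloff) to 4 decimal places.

Pr(poor earnings report | price drop, ¬sector-wide selloff) ≈ 0.8059

Under noisy-OR, P(price drop | causes) = 1 − (1−0.05)·∏(1−qᵢ) over the active causes.
P(price drop | ¬sector-wide selloff) = 0.05*0.75 + 0.62285*0.25 = 0.037500 + 0.155713 = 0.193213
The poor earnings report-present share is 0.62285*0.25 = 0.155713.
P(poor earnings report | price drop, ¬sector-wide selloff) = 0.155713 / 0.193213 ≈ 0.8059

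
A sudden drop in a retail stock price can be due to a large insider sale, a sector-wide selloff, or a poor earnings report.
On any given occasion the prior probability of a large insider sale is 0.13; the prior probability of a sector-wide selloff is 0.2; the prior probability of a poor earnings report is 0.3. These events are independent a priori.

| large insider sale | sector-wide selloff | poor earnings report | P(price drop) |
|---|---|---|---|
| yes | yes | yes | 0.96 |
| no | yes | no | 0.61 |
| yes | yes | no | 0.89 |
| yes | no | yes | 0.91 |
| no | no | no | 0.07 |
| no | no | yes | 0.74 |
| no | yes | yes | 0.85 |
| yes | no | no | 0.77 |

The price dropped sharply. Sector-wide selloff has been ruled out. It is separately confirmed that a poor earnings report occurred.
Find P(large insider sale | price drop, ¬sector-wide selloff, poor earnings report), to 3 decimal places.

P(price drop | ¬sector-wide selloff, poor earnings report) = 0.74·0.87 + 0.91·0.13 = 0.643800 + 0.118300 = 0.762100
Of this, 0.118300 comes from 0.91·0.13 (the large insider sale=true cases).
So P(large insider sale | price drop, ¬sector-wide selloff, poor earnings report) = 0.118300/0.762100 ≈ 0.155.

P(large insider sale | price drop, ¬sector-wide selloff, poor earnings report) ≈ 0.155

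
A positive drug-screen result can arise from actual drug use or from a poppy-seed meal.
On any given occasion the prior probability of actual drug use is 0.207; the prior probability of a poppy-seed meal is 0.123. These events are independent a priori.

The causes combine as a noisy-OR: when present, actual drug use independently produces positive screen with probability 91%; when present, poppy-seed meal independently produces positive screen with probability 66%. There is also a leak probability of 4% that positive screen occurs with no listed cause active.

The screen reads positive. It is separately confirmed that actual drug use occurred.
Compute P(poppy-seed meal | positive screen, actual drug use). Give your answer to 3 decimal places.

Under noisy-OR, P(positive screen | causes) = 1 − (1−0.04)·∏(1−qᵢ) over the active causes.
P(positive screen | actual drug use) = 0.9136·0.877 + 0.970624·0.123 = 0.801227 + 0.119387 = 0.920614
Restricting to configurations with poppy-seed meal present: 0.970624·0.123 = 0.119387.
Hence the posterior is 0.119387/0.920614 ≈ 0.130.

P(poppy-seed meal | positive screen, actual drug use) ≈ 0.130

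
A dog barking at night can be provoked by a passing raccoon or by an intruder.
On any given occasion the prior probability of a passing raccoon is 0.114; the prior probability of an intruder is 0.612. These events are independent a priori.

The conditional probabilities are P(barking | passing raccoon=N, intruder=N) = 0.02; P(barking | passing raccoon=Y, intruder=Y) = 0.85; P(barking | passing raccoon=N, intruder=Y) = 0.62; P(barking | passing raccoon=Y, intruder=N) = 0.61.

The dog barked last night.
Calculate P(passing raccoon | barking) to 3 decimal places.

Sum P(barking|·) weighted by the priors over the 4 (passing raccoon, intruder) configurations:
  P(barking) = 0.02·0.886·0.388 + 0.62·0.886·0.612 + 0.61·0.114·0.388 + 0.85·0.114·0.612
        = 0.006875 + 0.336184 + 0.026982 + 0.059303 = 0.429344
Keeping only the passing raccoon-present terms gives 0.086285, so
  P(passing raccoon | barking) = 0.086285 / 0.429344 ≈ 0.201

P(passing raccoon | barking) ≈ 0.201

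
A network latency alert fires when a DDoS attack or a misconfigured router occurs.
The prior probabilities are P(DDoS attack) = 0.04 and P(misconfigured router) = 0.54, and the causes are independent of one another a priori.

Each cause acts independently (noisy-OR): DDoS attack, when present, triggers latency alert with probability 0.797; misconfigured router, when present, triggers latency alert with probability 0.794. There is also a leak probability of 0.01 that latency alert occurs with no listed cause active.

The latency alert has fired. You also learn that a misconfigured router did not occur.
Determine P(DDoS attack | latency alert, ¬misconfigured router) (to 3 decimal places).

P(DDoS attack | latency alert, ¬misconfigured router) ≈ 0.769

Under noisy-OR, P(latency alert | causes) = 1 − (1−0.01)·∏(1−qᵢ) over the active causes.
P(latency alert | ¬misconfigured router) = 0.01·0.96 + 0.79903·0.04 = 0.009600 + 0.031961 = 0.041561
Of this, 0.031961 comes from 0.79903·0.04 (the DDoS attack=true cases).
So P(DDoS attack | latency alert, ¬misconfigured router) = 0.031961/0.041561 ≈ 0.769.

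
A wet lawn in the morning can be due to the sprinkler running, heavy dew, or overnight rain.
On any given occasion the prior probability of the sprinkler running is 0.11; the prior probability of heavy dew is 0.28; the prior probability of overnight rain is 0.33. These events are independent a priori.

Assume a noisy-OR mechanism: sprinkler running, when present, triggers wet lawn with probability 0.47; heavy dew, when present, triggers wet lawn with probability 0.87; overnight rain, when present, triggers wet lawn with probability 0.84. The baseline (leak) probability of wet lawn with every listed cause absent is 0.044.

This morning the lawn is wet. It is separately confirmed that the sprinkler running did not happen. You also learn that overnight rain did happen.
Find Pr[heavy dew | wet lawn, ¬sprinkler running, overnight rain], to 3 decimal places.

Under noisy-OR, P(wet lawn | causes) = 1 − (1−0.044)·∏(1−qᵢ) over the active causes.
P(wet lawn | ¬sprinkler running, overnight rain) = 0.84704×0.72 + 0.980115×0.28 = 0.609869 + 0.274432 = 0.884301
Of this, 0.274432 comes from 0.980115×0.28 (the heavy dew=true cases).
So P(heavy dew | wet lawn, ¬sprinkler running, overnight rain) = 0.274432/0.884301 ≈ 0.310.

Pr[heavy dew | wet lawn, ¬sprinkler running, overnight rain] ≈ 0.310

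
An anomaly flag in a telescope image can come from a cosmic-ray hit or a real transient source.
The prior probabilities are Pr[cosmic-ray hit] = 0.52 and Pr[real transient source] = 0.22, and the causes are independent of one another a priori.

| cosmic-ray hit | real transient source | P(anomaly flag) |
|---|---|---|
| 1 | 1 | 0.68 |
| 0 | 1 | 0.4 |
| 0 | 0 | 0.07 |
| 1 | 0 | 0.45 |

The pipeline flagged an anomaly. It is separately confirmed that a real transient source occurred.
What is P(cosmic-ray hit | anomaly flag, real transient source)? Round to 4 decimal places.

P(cosmic-ray hit | anomaly flag, real transient source) ≈ 0.6481

Enumerate both values of cosmic-ray hit and weight by the priors:
  P(anomaly flag | real transient source) = 0.4*0.48 + 0.68*0.52
        = 0.192000 + 0.353600 = 0.545600
Configurations with cosmic-ray hit contribute 0.353600, so
  P(cosmic-ray hit | anomaly flag, real transient source) = 0.353600 / 0.545600 ≈ 0.6481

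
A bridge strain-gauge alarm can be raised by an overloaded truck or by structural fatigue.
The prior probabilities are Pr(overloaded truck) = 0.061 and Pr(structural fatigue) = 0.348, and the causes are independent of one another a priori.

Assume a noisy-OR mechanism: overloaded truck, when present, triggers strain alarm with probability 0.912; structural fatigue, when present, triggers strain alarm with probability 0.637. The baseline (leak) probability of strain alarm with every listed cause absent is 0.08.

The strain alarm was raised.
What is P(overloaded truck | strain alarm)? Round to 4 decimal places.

P(overloaded truck | strain alarm) ≈ 0.1765

Under noisy-OR, P(strain alarm | causes) = 1 − (1−0.08)·∏(1−qᵢ) over the active causes.
Numerator (weight on configurations with overloaded truck): 0.036552 + 0.020604 = 0.057156
The normalizing constant is 0.08·0.939·0.652 + 0.66604·0.939·0.348 + 0.91904·0.061·0.652 + 0.970612·0.061·0.348 = 0.323777
P(overloaded truck | strain alarm) = 0.057156/0.323777 ≈ 0.1765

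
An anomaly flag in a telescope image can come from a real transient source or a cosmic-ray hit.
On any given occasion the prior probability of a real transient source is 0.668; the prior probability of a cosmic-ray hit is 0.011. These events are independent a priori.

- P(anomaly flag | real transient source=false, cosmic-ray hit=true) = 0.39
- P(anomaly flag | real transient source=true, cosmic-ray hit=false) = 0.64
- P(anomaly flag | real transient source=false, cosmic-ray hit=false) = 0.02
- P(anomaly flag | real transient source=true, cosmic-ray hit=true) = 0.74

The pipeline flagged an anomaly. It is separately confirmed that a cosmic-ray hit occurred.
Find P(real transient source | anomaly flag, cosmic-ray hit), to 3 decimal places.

Sum P(anomaly flag|·) weighted by the priors over both values of real transient source:
  P(anomaly flag | cosmic-ray hit) = 0.39·0.332 + 0.74·0.668
        = 0.129480 + 0.494320 = 0.623800
Keeping only the real transient source-present terms gives 0.494320, so
  P(real transient source | anomaly flag, cosmic-ray hit) = 0.494320 / 0.623800 ≈ 0.792

P(real transient source | anomaly flag, cosmic-ray hit) ≈ 0.792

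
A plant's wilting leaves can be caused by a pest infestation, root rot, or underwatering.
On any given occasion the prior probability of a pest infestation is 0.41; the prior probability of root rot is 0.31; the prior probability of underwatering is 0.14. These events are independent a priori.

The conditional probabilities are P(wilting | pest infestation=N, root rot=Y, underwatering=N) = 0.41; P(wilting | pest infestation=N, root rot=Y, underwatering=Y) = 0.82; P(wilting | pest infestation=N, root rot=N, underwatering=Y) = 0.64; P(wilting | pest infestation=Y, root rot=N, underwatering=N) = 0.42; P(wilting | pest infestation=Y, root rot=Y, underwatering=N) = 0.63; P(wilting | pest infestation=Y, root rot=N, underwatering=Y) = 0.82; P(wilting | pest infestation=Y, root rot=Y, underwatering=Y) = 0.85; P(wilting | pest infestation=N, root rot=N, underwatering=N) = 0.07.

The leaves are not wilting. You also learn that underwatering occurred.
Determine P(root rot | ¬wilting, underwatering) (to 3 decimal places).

P(root rot | ¬wilting, underwatering) ≈ 0.208

For the numerator, keep only root rot=true terms: 0.032922 + 0.019065 = 0.051987
Denominator P(¬wilting | underwatering): 0.36*0.59*0.69 + 0.18*0.59*0.31 + 0.18*0.41*0.69 + 0.15*0.41*0.31 = 0.249465
P(root rot | ¬wilting, underwatering) = 0.051987/0.249465 ≈ 0.208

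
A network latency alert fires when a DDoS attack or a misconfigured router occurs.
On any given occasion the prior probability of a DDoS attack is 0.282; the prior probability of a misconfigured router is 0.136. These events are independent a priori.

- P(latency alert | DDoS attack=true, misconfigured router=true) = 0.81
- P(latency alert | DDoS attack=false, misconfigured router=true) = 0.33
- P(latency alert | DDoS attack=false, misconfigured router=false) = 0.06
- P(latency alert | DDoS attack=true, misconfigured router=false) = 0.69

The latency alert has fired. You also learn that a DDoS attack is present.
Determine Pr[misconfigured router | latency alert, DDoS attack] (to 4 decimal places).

Pr[misconfigured router | latency alert, DDoS attack] ≈ 0.1560

Numerator (weight on configurations with misconfigured router): 0.81·0.136 = 0.110160
Denominator P(latency alert | DDoS attack): 0.69·0.864 + 0.81·0.136 = 0.706320
Posterior = 0.110160 / 0.706320 ≈ 0.1560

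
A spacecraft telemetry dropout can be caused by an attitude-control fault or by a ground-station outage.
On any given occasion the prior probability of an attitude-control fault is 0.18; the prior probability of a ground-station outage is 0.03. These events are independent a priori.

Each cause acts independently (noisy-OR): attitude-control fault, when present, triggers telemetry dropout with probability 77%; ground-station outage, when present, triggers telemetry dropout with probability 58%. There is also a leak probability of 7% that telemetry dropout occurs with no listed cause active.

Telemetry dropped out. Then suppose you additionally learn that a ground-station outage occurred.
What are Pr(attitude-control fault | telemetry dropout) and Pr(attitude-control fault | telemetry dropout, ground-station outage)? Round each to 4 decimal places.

Under noisy-OR, P(telemetry dropout | causes) = 1 − (1−0.07)·∏(1−qᵢ) over the active causes.
By total probability over the 4 (attitude-control fault, ground-station outage) configurations:
  P(telemetry dropout) = 0.07×0.82×0.97 + 0.6094×0.82×0.03 + 0.7861×0.18×0.97 + 0.910162×0.18×0.03
        = 0.055678 + 0.014991 + 0.137253 + 0.004915 = 0.212837
The terms with attitude-control fault present sum to 0.142168, so
  P(attitude-control fault | telemetry dropout) = 0.142168 / 0.212837 ≈ 0.6680

Now condition on the additional information:
P(telemetry dropout | ground-station outage) = 0.6094·0.82 + 0.910162·0.18 = 0.499708 + 0.163829 = 0.663537
Of this, 0.163829 comes from 0.910162·0.18 (the attitude-control fault=true cases).
P(attitude-control fault | telemetry dropout, ground-station outage) = 0.163829 / 0.663537 ≈ 0.2469
This is intercausal reasoning (explaining away): once ground-station outage accounts for the telemetry dropout, attitude-control fault becomes less likely.

Pr(attitude-control fault | telemetry dropout) ≈ 0.6680; Pr(attitude-control fault | telemetry dropout, ground-station outage) ≈ 0.2469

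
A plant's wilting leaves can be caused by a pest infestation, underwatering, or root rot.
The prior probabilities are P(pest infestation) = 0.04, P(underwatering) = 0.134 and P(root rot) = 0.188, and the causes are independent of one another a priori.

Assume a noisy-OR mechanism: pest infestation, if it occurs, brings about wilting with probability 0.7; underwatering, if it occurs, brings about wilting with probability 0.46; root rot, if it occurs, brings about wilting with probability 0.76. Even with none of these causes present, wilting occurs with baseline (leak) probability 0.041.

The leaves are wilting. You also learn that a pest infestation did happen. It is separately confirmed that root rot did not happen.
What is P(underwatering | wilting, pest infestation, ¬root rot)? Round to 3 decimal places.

Under noisy-OR, P(wilting | causes) = 1 − (1−0.041)·∏(1−qᵢ) over the active causes.
P(wilting | pest infestation, ¬root rot) = 0.7123·0.866 + 0.844642·0.134 = 0.616852 + 0.113182 = 0.730034
The underwatering-present share is 0.844642·0.134 = 0.113182.
So P(underwatering | wilting, pest infestation, ¬root rot) = 0.113182/0.730034 ≈ 0.155.

P(underwatering | wilting, pest infestation, ¬root rot) ≈ 0.155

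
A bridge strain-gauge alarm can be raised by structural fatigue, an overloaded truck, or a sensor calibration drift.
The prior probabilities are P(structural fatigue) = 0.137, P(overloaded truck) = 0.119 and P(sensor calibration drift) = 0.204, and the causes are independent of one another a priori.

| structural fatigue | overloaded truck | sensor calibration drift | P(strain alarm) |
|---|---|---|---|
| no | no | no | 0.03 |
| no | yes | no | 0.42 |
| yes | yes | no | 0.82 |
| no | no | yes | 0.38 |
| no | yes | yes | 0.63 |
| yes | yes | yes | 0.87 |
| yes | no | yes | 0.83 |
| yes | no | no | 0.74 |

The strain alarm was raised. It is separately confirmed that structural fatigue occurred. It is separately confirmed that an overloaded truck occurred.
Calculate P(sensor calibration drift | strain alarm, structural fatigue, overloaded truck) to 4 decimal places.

P(sensor calibration drift | strain alarm, structural fatigue, overloaded truck) ≈ 0.2138

P(strain alarm | structural fatigue, overloaded truck) = 0.82·0.796 + 0.87·0.204 = 0.652720 + 0.177480 = 0.830200
The sensor calibration drift-present share is 0.87·0.204 = 0.177480.
Hence the posterior is 0.177480/0.830200 ≈ 0.2138.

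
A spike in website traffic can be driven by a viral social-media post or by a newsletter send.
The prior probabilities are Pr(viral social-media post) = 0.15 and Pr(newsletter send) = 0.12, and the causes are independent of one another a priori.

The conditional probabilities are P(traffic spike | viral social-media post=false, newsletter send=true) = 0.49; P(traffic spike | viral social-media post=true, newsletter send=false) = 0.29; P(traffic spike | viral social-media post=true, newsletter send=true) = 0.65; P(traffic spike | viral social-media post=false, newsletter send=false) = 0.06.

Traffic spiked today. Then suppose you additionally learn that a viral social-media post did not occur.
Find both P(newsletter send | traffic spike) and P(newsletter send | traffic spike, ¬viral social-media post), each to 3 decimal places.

For the numerator, keep only newsletter send=true terms: 0.049980 + 0.011700 = 0.061680
Normalizer over all consistent configurations: 0.06*0.85*0.88 + 0.49*0.85*0.12 + 0.29*0.15*0.88 + 0.65*0.15*0.12 = 0.144840
Posterior = 0.061680 / 0.144840 ≈ 0.426

With the extra evidence:
P(traffic spike | ¬viral social-media post) = 0.06·0.88 + 0.49·0.12 = 0.052800 + 0.058800 = 0.111600
Restricting to configurations with newsletter send present: 0.49·0.12 = 0.058800.
Hence the posterior is 0.058800/0.111600 ≈ 0.527.
With viral social-media post excluded, newsletter send must carry more of the explanatory weight for the traffic spike.

P(newsletter send | traffic spike) ≈ 0.426; P(newsletter send | traffic spike, ¬viral social-media post) ≈ 0.527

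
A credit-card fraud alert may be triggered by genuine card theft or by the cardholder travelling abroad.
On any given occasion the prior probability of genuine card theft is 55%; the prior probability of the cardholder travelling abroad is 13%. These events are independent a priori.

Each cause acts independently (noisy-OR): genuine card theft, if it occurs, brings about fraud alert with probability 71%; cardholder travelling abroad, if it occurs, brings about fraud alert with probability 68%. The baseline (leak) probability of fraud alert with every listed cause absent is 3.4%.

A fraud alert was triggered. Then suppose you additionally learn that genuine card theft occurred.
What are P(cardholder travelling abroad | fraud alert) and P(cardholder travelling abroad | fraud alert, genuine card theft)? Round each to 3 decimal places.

P(cardholder travelling abroad | fraud alert) ≈ 0.228; P(cardholder travelling abroad | fraud alert, genuine card theft) ≈ 0.159

Under noisy-OR, P(fraud alert | causes) = 1 − (1−0.034)·∏(1−qᵢ) over the active causes.
Sum P(fraud alert|·) weighted by the priors over the 4 (genuine card theft, cardholder travelling abroad) configurations:
  P(fraud alert) = 0.034×0.45×0.87 + 0.69088×0.45×0.13 + 0.71986×0.55×0.87 + 0.910355×0.55×0.13
        = 0.013311 + 0.040416 + 0.344453 + 0.065090 = 0.463270
Keeping only the cardholder travelling abroad-present terms gives 0.105506, so
  P(cardholder travelling abroad | fraud alert) = 0.105506 / 0.463270 ≈ 0.228

Now also conditioning on genuine card theft=true:
P(fraud alert | genuine card theft) = 0.71986*0.87 + 0.910355*0.13 = 0.626278 + 0.118346 = 0.744624
Restricting to configurations with cardholder travelling abroad present: 0.910355*0.13 = 0.118346.
So P(cardholder travelling abroad | fraud alert, genuine card theft) = 0.118346/0.744624 ≈ 0.159.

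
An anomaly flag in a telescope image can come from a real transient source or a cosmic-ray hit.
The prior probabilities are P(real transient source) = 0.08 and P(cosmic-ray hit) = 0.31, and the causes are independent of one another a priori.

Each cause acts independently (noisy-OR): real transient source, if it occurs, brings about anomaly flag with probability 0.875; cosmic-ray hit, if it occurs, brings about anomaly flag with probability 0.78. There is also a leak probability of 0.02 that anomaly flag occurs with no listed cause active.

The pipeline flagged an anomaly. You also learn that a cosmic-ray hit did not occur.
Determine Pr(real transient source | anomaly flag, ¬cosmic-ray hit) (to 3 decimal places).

Pr(real transient source | anomaly flag, ¬cosmic-ray hit) ≈ 0.792

Under noisy-OR, P(anomaly flag | causes) = 1 − (1−0.02)·∏(1−qᵢ) over the active causes.
Sum P(anomaly flag|·) weighted by the priors over both values of real transient source:
  P(anomaly flag | ¬cosmic-ray hit) = 0.02×0.92 + 0.8775×0.08
        = 0.018400 + 0.070200 = 0.088600
Configurations with real transient source contribute 0.070200, so
  P(real transient source | anomaly flag, ¬cosmic-ray hit) = 0.070200 / 0.088600 ≈ 0.792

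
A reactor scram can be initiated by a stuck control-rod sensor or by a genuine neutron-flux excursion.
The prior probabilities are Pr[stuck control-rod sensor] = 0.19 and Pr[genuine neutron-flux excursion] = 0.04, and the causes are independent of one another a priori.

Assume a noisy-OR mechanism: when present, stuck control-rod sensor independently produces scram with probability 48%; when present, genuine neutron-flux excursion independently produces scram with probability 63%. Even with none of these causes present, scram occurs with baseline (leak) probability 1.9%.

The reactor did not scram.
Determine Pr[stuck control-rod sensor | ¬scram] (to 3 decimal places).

Under noisy-OR, P(scram | causes) = 1 − (1−0.019)·∏(1−qᵢ) over the active causes.
P(¬scram) = 0.981*0.81*0.96 + 0.36297*0.81*0.04 + 0.51012*0.19*0.96 + 0.188744*0.19*0.04 = 0.762826 + 0.011760 + 0.093046 + 0.001434 = 0.869066
Of this, 0.094480 comes from 0.093046 + 0.001434 (the stuck control-rod sensor=true cases).
So P(stuck control-rod sensor | ¬scram) = 0.094480/0.869066 ≈ 0.109.

Pr[stuck control-rod sensor | ¬scram] ≈ 0.109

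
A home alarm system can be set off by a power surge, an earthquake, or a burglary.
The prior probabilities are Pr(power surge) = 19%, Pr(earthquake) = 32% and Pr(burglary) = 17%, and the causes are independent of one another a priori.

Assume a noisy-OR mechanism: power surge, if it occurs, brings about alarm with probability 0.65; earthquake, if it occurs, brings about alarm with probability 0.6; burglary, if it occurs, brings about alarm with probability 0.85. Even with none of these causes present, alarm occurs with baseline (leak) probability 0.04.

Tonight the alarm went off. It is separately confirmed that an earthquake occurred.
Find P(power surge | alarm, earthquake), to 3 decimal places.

P(power surge | alarm, earthquake) ≈ 0.236

Under noisy-OR, P(alarm | causes) = 1 − (1−0.04)·∏(1−qᵢ) over the active causes.
Numerator (weight on configurations with power surge): 0.136505 + 0.031649 = 0.168154
Normalizer over all consistent configurations: 0.616*0.81*0.83 + 0.9424*0.81*0.17 + 0.8656*0.19*0.83 + 0.97984*0.19*0.17 = 0.712059
P(power surge | alarm, earthquake) = 0.168154/0.712059 ≈ 0.236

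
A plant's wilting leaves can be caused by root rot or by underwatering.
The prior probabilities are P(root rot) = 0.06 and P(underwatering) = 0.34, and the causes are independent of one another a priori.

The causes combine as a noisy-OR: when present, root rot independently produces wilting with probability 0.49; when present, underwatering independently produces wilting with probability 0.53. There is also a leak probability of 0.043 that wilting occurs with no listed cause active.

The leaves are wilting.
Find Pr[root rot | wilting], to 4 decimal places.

Pr[root rot | wilting] ≈ 0.1509

Under noisy-OR, P(wilting | causes) = 1 − (1−0.043)·∏(1−qᵢ) over the active causes.
Weight on root rot=true, given the evidence: 0.020272 + 0.015720 = 0.035992
The normalizing constant is 0.043*0.94*0.66 + 0.55021*0.94*0.34 + 0.51193*0.06*0.66 + 0.770607*0.06*0.34 = 0.238516
Posterior = 0.035992 / 0.238516 ≈ 0.1509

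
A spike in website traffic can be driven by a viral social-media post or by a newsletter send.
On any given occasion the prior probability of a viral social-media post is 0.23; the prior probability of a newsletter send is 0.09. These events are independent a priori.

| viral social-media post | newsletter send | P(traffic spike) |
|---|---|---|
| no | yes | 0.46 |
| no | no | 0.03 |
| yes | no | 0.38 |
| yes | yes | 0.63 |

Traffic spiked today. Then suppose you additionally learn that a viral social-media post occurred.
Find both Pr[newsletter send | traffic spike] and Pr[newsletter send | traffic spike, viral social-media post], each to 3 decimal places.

Sum P(traffic spike|·) weighted by the priors over the 4 (viral social-media post, newsletter send) configurations:
  P(traffic spike) = 0.03·0.77·0.91 + 0.46·0.77·0.09 + 0.38·0.23·0.91 + 0.63·0.23·0.09
        = 0.021021 + 0.031878 + 0.079534 + 0.013041 = 0.145474
Configurations with newsletter send contribute 0.044919, so
  P(newsletter send | traffic spike) = 0.044919 / 0.145474 ≈ 0.309

Now condition on the additional information:
Numerator (weight on configurations with newsletter send): 0.63*0.09 = 0.056700
The normalizing constant is 0.38*0.91 + 0.63*0.09 = 0.402500
P(newsletter send | traffic spike, viral social-media post) = 0.056700/0.402500 ≈ 0.141

Pr[newsletter send | traffic spike] ≈ 0.309; Pr[newsletter send | traffic spike, viral social-media post] ≈ 0.141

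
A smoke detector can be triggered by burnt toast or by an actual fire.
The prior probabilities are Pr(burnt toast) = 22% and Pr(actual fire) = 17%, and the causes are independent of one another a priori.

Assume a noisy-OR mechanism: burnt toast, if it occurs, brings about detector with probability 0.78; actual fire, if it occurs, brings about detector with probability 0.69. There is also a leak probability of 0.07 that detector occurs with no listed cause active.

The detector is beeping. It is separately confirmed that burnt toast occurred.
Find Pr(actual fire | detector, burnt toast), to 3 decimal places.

Pr(actual fire | detector, burnt toast) ≈ 0.194

Under noisy-OR, P(detector | causes) = 1 − (1−0.07)·∏(1−qᵢ) over the active causes.
By total probability over both values of actual fire:
  P(detector | burnt toast) = 0.7954×0.83 + 0.936574×0.17
        = 0.660182 + 0.159218 = 0.819400
Configurations with actual fire contribute 0.159218, so
  P(actual fire | detector, burnt toast) = 0.159218 / 0.819400 ≈ 0.194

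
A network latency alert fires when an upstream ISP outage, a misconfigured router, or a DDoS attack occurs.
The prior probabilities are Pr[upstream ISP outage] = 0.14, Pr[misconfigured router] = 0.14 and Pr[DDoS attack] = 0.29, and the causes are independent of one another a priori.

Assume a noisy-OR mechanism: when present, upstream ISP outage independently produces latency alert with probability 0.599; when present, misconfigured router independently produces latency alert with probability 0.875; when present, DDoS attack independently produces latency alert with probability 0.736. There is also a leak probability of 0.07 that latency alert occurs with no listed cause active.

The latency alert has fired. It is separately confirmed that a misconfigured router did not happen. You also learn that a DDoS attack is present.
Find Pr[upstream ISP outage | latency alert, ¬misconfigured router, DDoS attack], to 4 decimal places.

Under noisy-OR, P(latency alert | causes) = 1 − (1−0.07)·∏(1−qᵢ) over the active causes.
Weight on upstream ISP outage=true, given the evidence: 0.901546*0.14 = 0.126216
Denominator P(latency alert | ¬misconfigured router, DDoS attack): 0.75448*0.86 + 0.901546*0.14 = 0.775069
P(upstream ISP outage | latency alert, ¬misconfigured router, DDoS attack) = 0.126216/0.775069 ≈ 0.1628

Pr[upstream ISP outage | latency alert, ¬misconfigured router, DDoS attack] ≈ 0.1628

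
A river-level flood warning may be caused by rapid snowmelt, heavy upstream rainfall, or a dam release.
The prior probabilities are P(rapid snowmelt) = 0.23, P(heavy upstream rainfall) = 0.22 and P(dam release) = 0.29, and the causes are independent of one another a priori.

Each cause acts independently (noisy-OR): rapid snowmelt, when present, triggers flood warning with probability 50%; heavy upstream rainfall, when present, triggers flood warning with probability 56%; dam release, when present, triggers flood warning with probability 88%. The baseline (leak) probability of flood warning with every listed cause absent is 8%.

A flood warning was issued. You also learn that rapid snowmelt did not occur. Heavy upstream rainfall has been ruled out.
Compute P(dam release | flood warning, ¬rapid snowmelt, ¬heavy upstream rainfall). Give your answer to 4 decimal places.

P(dam release | flood warning, ¬rapid snowmelt, ¬heavy upstream rainfall) ≈ 0.8196

Under noisy-OR, P(flood warning | causes) = 1 − (1−0.08)·∏(1−qᵢ) over the active causes.
Numerator (weight on configurations with dam release): 0.8896×0.29 = 0.257984
Denominator P(flood warning | ¬rapid snowmelt, ¬heavy upstream rainfall): 0.08×0.71 + 0.8896×0.29 = 0.314784
P(dam release | flood warning, ¬rapid snowmelt, ¬heavy upstream rainfall) = 0.257984/0.314784 ≈ 0.8196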